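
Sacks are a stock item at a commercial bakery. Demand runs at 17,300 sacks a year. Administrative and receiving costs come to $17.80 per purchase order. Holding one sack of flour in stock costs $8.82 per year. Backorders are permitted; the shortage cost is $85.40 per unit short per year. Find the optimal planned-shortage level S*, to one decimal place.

S* ≈ 26.0 sacks

With planned backorders, Q* = √(2DS/H) · √((H+B)/B).
√(2DS/H) = √(2 × 17,300 × 17.8 / 8.82) = 264.249.
√((H+B)/B) = √((8.82+85.4)/85.4) = 1.0504.
Q* ≈ 277.560.
S* = Q* · H/(H+B) = 277.560 × 8.82/94.22 ≈ 25.983.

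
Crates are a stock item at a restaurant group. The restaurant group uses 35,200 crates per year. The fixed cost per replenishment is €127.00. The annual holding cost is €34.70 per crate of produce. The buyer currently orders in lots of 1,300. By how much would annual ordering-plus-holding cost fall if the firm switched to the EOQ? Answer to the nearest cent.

Extra cost ≈ €8,379.97 per year

EOQ = √(2DS/H) = √(2 × 35,200 × 127 / 34.7) ≈ 507.60.
Cost at Q* = (D/Q*)S + (Q*/2)H = √(2DSH) ≈ €17,613.79.
Cost at Q = 1,300: (35,200/1,300)×127 + (1,300/2)×34.7 = €3,438.77 + €22,555.00 = €25,993.77.
Excess = €25,993.77 − €17,613.79 = €8,379.97.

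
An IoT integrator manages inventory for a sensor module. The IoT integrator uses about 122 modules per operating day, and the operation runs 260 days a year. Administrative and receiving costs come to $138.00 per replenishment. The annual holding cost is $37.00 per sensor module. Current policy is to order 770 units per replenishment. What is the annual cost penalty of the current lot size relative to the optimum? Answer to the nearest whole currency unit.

Extra cost ≈ $1,932 per year

Annual demand D = 122 × 260 = 31,720.
EOQ = √(2DS/H) = √(2 × 31,720 × 138 / 37) ≈ 486.43.
Cost at Q* = (D/Q*)S + (Q*/2)H = √(2DSH) ≈ $17,997.91.
Cost at Q = 770: (31,720/770)×138 + (770/2)×37 = $5,684.88 + $14,245.00 = $19,929.88.
Excess = $19,929.88 − $17,997.91 = $1,931.98.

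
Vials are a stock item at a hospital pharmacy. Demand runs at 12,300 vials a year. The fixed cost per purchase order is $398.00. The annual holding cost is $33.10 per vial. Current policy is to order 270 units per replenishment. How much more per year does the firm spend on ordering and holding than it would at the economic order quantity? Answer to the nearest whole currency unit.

EOQ = √(2DS/H) = √(2 × 12,300 × 398 / 33.1) ≈ 543.87.
Cost at Q* = (D/Q*)S + (Q*/2)H = √(2DSH) ≈ $18,002.10.
Cost at Q = 270: (12,300/270)×398 + (270/2)×33.1 = $18,131.11 + $4,468.50 = $22,599.61.
Excess = $22,599.61 − $18,002.10 = $4,597.51.

Extra cost ≈ $4,598 per year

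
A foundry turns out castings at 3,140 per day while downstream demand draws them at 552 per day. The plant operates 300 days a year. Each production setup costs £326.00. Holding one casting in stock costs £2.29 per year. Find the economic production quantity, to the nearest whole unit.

Annual demand D = 552 × 300 = 165,600.
Production build-up factor (1 − d/p) = 1 − 552/3,140 = 0.8242.
Q* = √(2DS / (H(1 − d/p))) = √(2 × 165,600 × 326 / (2.29 × 0.8242)).
= √(107,971,200 / 1.8874) ≈ 7563.432.

Q* ≈ 7,563 castings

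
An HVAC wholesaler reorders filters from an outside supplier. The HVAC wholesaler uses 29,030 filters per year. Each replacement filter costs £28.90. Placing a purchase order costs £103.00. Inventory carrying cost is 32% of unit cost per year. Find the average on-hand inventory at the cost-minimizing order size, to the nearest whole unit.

Average inventory ≈ 402 filters

Holding cost H = 0.32 × £28.90 = £9.2480 per unit per year.
Q* = √(2DS/H) = √(2 × 29,030 × 103 / 9.248) ≈ 804.14.
Average inventory = Q*/2 ≈ 804.14 / 2 = 402.071.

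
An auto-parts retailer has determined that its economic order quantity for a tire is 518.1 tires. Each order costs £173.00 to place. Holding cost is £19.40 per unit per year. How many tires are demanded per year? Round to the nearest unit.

D ≈ 15,051 tires per year

The basic EOQ model gives Q* = √(2DS/H); rearrange for the unknown.
From Q* = √(2DS/H): D = Q*²H / (2S) = 518.1² × 19.4 / (2 × 173) = 15050.565.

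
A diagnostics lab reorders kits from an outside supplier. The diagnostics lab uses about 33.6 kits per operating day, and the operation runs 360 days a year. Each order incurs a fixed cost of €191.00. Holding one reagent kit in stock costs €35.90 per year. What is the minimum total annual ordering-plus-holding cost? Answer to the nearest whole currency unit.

TC* ≈ €12,880

Annual demand D = 33.6 × 360 = 12,096.
Q* = √(2DS/H) = √(2 × 12,096 × 191 / 35.9) ≈ 358.76.
At Q*, ordering cost (D/Q*)S equals holding cost (Q*/2)H, each = √(DSH/2).
Minimum total = √(2DSH) = √(2 × 12,096 × 191 × 35.9) ≈ 12879.523.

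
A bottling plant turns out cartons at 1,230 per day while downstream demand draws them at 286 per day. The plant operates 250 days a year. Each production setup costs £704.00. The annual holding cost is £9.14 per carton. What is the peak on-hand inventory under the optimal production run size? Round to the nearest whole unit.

Annual demand D = 286 × 250 = 71,500.
Production build-up factor (1 − d/p) = 1 − 286/1,230 = 0.7675.
Q* = √(2DS / (H(1 − d/p))) = √(2 × 71,500 × 704 / (9.14 × 0.7675)).
= √(100,672,000 / 7.0148) ≈ 3788.330.
Maximum inventory = Q*(1 − d/p) = 3788.330 × 0.7675 ≈ 2907.466.

I_max ≈ 2,907 cartons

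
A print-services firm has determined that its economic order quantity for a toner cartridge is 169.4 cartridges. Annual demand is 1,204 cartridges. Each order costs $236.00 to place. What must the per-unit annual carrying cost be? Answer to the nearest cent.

H ≈ $19.80

Invert the EOQ relation Q*² = 2DS/H.
From Q* = √(2DS/H): H = 2DS / Q*² = 2 × 1,204 × 236 / 169.4² = 19.8035.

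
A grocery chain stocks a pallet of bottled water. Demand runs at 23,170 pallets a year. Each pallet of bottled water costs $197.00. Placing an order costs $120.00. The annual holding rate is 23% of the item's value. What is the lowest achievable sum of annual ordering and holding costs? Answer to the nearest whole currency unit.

Holding cost H = 0.23 × $197.00 = $45.3100 per unit per year.
EOQ = √(2DS/H) = √(2 × 23,170 × 120 / 45.31) ≈ 350.33.
At Q*, ordering cost (D/Q*)S equals holding cost (Q*/2)H, each = √(DSH/2).
Minimum total = √(2DSH) = √(2 × 23,170 × 120 × 45.31) ≈ 15873.243.

TC* ≈ $15,873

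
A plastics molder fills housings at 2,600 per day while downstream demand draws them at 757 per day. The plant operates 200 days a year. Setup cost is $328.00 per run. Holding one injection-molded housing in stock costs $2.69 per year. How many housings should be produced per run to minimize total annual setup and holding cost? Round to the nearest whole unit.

Annual demand D = 757 × 200 = 151,400.
Production build-up factor (1 − d/p) = 1 − 757/2,600 = 0.7088.
Q* = √(2DS / (H(1 − d/p))) = √(2 × 151,400 × 328 / (2.69 × 0.7088)).
= √(99,318,400 / 1.9068) ≈ 7217.100.

Q* ≈ 7,217 housings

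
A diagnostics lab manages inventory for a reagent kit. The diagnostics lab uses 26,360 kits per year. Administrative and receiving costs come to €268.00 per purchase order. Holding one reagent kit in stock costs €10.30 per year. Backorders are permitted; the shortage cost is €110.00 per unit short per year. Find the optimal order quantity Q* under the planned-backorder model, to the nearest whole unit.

With planned backorders, Q* = √(2DS/H) · √((H+B)/B).
√(2DS/H) = √(2 × 26,360 × 268 / 10.3) = 1171.215.
√((H+B)/B) = √((10.3+110)/110) = 1.0458.
Q* ≈ 1224.822.

Q* ≈ 1,225 kits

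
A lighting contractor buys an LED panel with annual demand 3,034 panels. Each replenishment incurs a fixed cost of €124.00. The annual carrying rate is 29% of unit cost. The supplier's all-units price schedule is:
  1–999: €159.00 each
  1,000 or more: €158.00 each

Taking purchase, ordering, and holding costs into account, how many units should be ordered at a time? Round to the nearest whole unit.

Holding cost per unit per year at price C is H = 0.29·C.
Evaluate total cost at each tier's feasible EOQ or, if the EOQ is below the tier, at the tier's minimum quantity.
EOQ at €159.00 = 127.7 (feasible in tier 1): TC = 3,034×€159.00 + (3,034/127.7)×124 + (127.7/2)×0.29×€159.00 = €488,296.22.
EOQ at €158.00 = 128.1 < 1000, so use break Q=1000: TC = 3,034×€158.00 + (3,034/1000.0)×124 + (1000.0/2)×0.29×€158.00 = €502,658.22.
Lowest total cost is €488,296.22 at Q = 127.7.

Q* ≈ 128 panels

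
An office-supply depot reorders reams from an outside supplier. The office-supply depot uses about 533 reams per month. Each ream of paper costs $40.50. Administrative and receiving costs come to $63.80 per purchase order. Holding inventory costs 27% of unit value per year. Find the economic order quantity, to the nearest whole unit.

Annual demand D = 533 × 12 = 6,396.
Holding cost H = 0.27 × $40.50 = $10.9350 per unit per year.
EOQ = √(2DS / H) = √(2 × 6,396 × 63.8 / 10.935).
= √(816,129.6 / 10.935) = √74,634.6228 ≈ 273.193.

Q* ≈ 273 reams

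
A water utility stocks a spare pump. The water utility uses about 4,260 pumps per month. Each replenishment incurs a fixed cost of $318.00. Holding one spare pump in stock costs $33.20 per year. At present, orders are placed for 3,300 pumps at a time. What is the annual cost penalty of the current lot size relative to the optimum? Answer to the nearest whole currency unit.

Annual demand D = 4,260 × 12 = 51,120.
EOQ = √(2DS/H) = √(2 × 51,120 × 318 / 33.2) ≈ 989.59.
Cost at Q* = (D/Q*)S + (Q*/2)H = √(2DSH) ≈ $32,854.36.
Cost at Q = 3,300: (51,120/3,300)×318 + (3,300/2)×33.2 = $4,926.11 + $54,780.00 = $59,706.11.
Excess = $59,706.11 − $32,854.36 = $26,851.75.

Extra cost ≈ $26,852 per year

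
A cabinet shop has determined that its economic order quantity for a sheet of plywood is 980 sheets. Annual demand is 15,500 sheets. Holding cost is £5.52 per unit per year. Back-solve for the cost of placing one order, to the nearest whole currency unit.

S ≈ £171

The basic EOQ model gives Q* = √(2DS/H); rearrange for the unknown.
From Q* = √(2DS/H): S = Q*²H / (2D) = 980² × 5.52 / (2 × 15,500) = 171.0132.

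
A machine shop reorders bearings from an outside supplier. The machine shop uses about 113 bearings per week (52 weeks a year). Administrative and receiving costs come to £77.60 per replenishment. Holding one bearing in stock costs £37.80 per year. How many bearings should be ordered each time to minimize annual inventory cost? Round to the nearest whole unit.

Q* ≈ 155 bearings

Annual demand D = 113 × 52 = 5,876.
EOQ = √(2DS / H) = √(2 × 5,876 × 77.6 / 37.8).
= √(911,955.2 / 37.8) = √24,125.7989 ≈ 155.325.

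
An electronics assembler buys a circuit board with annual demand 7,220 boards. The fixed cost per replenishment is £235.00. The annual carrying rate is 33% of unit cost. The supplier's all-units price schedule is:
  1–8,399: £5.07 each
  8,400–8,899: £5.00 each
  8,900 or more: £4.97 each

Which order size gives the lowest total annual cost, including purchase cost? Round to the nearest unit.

Holding cost per unit per year at price C is H = 0.33·C.
For each price level, check whether its EOQ is feasible; otherwise the best quantity at that price is the breakpoint.
EOQ at £5.07 = 1424.2 (feasible in tier 1): TC = 7,220×£5.07 + (7,220/1424.2)×235 + (1424.2/2)×0.33×£5.07 = £38,988.15.
EOQ at £5.00 = 1434.1 < 8400, so use break Q=8400: TC = 7,220×£5.00 + (7,220/8400.0)×235 + (8400.0/2)×0.33×£5.00 = £43,231.99.
EOQ at £4.97 = 1438.4 < 8900, so use break Q=8900: TC = 7,220×£4.97 + (7,220/8900.0)×235 + (8900.0/2)×0.33×£4.97 = £43,372.49.
Lowest total cost is £38,988.15 at Q = 1424.2.

Q* ≈ 1,424 boards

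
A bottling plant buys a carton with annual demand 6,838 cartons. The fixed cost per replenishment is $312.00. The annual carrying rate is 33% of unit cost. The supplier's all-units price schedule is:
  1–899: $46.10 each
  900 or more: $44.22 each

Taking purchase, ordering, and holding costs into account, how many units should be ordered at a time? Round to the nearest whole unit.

Holding cost per unit per year at price C is H = 0.33·C.
Candidates are each tier's EOQ (if it falls in that tier) and each price-break quantity.
EOQ at $46.10 = 529.6 (feasible in tier 1): TC = 6,838×$46.10 + (6,838/529.6)×312 + (529.6/2)×0.33×$46.10 = $323,288.63.
EOQ at $44.22 = 540.7 < 900, so use break Q=900: TC = 6,838×$44.22 + (6,838/900.0)×312 + (900.0/2)×0.33×$44.22 = $311,313.54.
Lowest total cost is $311,313.54 at Q = 900.0.

Q* ≈ 900 cartons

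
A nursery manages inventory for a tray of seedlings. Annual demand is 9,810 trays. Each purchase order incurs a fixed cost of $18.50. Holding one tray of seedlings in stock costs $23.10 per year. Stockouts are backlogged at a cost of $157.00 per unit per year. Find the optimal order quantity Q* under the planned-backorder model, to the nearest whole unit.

With planned backorders, Q* = √(2DS/H) · √((H+B)/B).
√(2DS/H) = √(2 × 9,810 × 18.5 / 23.1) = 125.351.
√((H+B)/B) = √((23.1+157)/157) = 1.0710.
Q* ≈ 134.257.

Q* ≈ 134 trays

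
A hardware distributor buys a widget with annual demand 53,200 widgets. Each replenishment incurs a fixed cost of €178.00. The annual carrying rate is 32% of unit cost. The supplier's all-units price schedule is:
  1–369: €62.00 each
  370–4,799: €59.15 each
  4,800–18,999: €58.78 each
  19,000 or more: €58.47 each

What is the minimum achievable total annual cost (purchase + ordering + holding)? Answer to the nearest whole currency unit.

Holding cost per unit per year at price C is H = 0.32·C.
For each price level, check whether its EOQ is feasible; otherwise the best quantity at that price is the breakpoint.
Tier 1 (€62.00): EOQ = 977.0 exceeds tier's upper bound 369, so this tier is dominated.
EOQ at €59.15 = 1000.3 (feasible in tier 2): TC = 53,200×€59.15 + (53,200/1000.3)×178 + (1000.3/2)×0.32×€59.15 = €3,165,713.60.
EOQ at €58.78 = 1003.4 < 4800, so use break Q=4800: TC = 53,200×€58.78 + (53,200/4800.0)×178 + (4800.0/2)×0.32×€58.78 = €3,174,211.87.
EOQ at €58.47 = 1006.1 < 19000, so use break Q=19000: TC = 53,200×€58.47 + (53,200/19000.0)×178 + (19000.0/2)×0.32×€58.47 = €3,288,851.20.
Lowest total cost among the candidates is at Q = 1000.3.

TC* ≈ €3,165,714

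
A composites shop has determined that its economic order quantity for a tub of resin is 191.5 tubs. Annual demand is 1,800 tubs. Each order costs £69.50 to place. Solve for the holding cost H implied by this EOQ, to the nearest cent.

H ≈ £6.82

Invert the EOQ relation Q*² = 2DS/H.
From Q* = √(2DS/H): H = 2DS / Q*² = 2 × 1,800 × 69.5 / 191.5² = 6.8226.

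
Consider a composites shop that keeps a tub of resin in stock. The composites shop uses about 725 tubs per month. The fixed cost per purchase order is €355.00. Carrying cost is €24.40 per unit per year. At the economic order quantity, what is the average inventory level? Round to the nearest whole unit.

Annual demand D = 725 × 12 = 8,700.
Q* = √(2DS/H) = √(2 × 8,700 × 355 / 24.4) ≈ 503.15.
Average inventory = Q*/2 ≈ 503.15 / 2 = 251.573.

Average inventory ≈ 252 tubs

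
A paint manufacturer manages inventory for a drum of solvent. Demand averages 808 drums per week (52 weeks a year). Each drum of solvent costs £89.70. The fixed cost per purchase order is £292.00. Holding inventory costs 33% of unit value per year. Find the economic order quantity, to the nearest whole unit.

Q* ≈ 910 drums

Annual demand D = 808 × 52 = 42,016.
Holding cost H = 0.33 × £89.70 = £29.6010 per unit per year.
EOQ = √(2DS / H) = √(2 × 42,016 × 292 / 29.601).
= √(24,537,344 / 29.601) = √828,936.3197 ≈ 910.459.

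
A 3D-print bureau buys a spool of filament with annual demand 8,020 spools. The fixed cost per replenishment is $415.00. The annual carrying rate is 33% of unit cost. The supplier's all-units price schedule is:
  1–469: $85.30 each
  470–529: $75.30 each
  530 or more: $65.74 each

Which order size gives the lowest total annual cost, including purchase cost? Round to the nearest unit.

Q* ≈ 554 spools

Holding cost per unit per year at price C is H = 0.33·C.
Candidates are each tier's EOQ (if it falls in that tier) and each price-break quantity.
Tier 1 ($85.30): EOQ = 486.3 exceeds tier's upper bound 469, so this tier is dominated.
EOQ at $75.30 = 517.6 (feasible in tier 2): TC = 8,020×$75.30 + (8,020/517.6)×415 + (517.6/2)×0.33×$75.30 = $616,767.18.
EOQ at $65.74 = 553.9 (feasible in tier 3): TC = 8,020×$65.74 + (8,020/553.9)×415 + (553.9/2)×0.33×$65.74 = $539,251.86.
Lowest total cost is $539,251.86 at Q = 553.9.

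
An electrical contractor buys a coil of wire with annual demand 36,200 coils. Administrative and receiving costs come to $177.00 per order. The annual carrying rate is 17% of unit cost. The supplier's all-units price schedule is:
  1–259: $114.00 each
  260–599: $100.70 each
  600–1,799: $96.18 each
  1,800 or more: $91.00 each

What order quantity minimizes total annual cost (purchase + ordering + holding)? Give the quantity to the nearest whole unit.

Q* ≈ 1,800 coils

Holding cost per unit per year at price C is H = 0.17·C.
For each price level, check whether its EOQ is feasible; otherwise the best quantity at that price is the breakpoint.
Tier 1 ($114.00): EOQ = 813.2 exceeds tier's upper bound 259, so this tier is dominated.
Tier 2 ($100.70): EOQ = 865.2 exceeds tier's upper bound 599, so this tier is dominated.
EOQ at $96.18 = 885.3 (feasible in tier 3): TC = 36,200×$96.18 + (36,200/885.3)×177 + (885.3/2)×0.17×$96.18 = $3,496,191.14.
EOQ at $91.00 = 910.1 < 1800, so use break Q=1800: TC = 36,200×$91.00 + (36,200/1800.0)×177 + (1800.0/2)×0.17×$91.00 = $3,311,682.67.
Lowest total cost is $3,311,682.67 at Q = 1800.0.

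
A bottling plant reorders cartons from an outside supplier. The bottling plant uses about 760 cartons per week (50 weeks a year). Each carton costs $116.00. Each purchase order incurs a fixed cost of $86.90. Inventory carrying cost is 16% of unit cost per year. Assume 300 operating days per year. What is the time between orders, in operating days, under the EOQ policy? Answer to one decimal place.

Annual demand D = 760 × 50 = 38,000.
Holding cost H = 0.16 × $116.00 = $18.5600 per unit per year.
EOQ = √(2DS/H) = √(2 × 38,000 × 86.9 / 18.56) ≈ 596.52.
Cycle time = Q*/D × 300 = 596.52 / 38,000 × 300 ≈ 4.709 days.

T ≈ 4.7 days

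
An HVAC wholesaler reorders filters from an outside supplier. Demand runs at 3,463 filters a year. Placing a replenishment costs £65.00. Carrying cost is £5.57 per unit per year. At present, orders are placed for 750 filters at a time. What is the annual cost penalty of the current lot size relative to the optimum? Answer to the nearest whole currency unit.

EOQ = √(2DS/H) = √(2 × 3,463 × 65 / 5.57) ≈ 284.30.
Cost at Q* = (D/Q*)S + (Q*/2)H = √(2DSH) ≈ £1,583.53.
Cost at Q = 750: (3,463/750)×65 + (750/2)×5.57 = £300.13 + £2,088.75 = £2,388.88.
Excess = £2,388.88 − £1,583.53 = £805.35.

Extra cost ≈ £805 per year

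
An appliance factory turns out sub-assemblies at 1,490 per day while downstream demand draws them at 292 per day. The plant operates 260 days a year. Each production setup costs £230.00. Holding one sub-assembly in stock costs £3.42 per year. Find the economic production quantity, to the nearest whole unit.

Q* ≈ 3,564 sub-assemblies

Annual demand D = 292 × 260 = 75,920.
Production build-up factor (1 − d/p) = 1 − 292/1,490 = 0.8040.
Q* = √(2DS / (H(1 − d/p))) = √(2 × 75,920 × 230 / (3.42 × 0.8040)).
= √(34,923,200 / 2.7498) ≈ 3563.762.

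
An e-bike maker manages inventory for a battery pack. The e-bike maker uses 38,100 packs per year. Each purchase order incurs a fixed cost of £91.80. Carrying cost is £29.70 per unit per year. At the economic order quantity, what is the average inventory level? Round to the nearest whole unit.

Average inventory ≈ 243 packs

Q* = √(2DS/H) = √(2 × 38,100 × 91.8 / 29.7) ≈ 485.31.
Average inventory = Q*/2 ≈ 485.31 / 2 = 242.656.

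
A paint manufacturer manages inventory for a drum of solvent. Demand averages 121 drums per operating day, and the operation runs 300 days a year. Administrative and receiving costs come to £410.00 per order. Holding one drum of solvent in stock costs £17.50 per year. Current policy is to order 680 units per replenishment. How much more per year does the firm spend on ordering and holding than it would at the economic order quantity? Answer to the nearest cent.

Extra cost ≈ £5,013.42 per year

Annual demand D = 121 × 300 = 36,300.
EOQ = √(2DS/H) = √(2 × 36,300 × 410 / 17.5) ≈ 1304.19.
Cost at Q* = (D/Q*)S + (Q*/2)H = √(2DSH) ≈ £22,823.34.
Cost at Q = 680: (36,300/680)×410 + (680/2)×17.5 = £21,886.76 + £5,950.00 = £27,836.76.
Excess = £27,836.76 − £22,823.34 = £5,013.42.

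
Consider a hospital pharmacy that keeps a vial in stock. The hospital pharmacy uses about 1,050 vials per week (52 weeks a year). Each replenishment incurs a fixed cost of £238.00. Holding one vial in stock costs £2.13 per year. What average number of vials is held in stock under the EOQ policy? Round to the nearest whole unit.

Annual demand D = 1,050 × 52 = 54,600.
The optimal lot size = √(2DS/H) = √(2 × 54,600 × 238 / 2.13) ≈ 3493.09.
Average inventory = Q*/2 ≈ 3493.09 / 2 = 1746.546.

Average inventory ≈ 1,747 vials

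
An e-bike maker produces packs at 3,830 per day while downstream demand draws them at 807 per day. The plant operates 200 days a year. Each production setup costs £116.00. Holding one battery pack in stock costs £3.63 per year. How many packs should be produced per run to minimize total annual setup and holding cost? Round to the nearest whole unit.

Annual demand D = 807 × 200 = 161,400.
Production build-up factor (1 − d/p) = 1 − 807/3,830 = 0.7893.
Q* = √(2DS / (H(1 − d/p))) = √(2 × 161,400 × 116 / (3.63 × 0.7893)).
= √(37,444,800 / 2.8651) ≈ 3615.120.

Q* ≈ 3,615 packs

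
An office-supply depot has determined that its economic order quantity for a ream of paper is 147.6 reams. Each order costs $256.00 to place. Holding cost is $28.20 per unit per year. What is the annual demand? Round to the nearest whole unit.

D ≈ 1,200 reams per year

The basic EOQ model gives Q* = √(2DS/H); rearrange for the unknown.
From Q* = √(2DS/H): D = Q*²H / (2S) = 147.6² × 28.2 / (2 × 256) = 1199.919.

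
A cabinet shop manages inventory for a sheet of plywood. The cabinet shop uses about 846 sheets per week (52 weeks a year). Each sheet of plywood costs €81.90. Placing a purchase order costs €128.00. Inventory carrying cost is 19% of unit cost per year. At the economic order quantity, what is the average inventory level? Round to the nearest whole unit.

Average inventory ≈ 425 sheets

Annual demand D = 846 × 52 = 43,992.
Holding cost H = 0.19 × €81.90 = €15.5610 per unit per year.
Q* = √(2DS/H) = √(2 × 43,992 × 128 / 15.561) ≈ 850.72.
Average inventory = Q*/2 ≈ 850.72 / 2 = 425.361.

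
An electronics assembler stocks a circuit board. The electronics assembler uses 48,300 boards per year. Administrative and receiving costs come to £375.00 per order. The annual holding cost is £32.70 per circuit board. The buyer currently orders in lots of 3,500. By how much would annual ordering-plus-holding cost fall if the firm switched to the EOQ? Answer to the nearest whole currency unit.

Extra cost ≈ £27,983 per year

EOQ = √(2DS/H) = √(2 × 48,300 × 375 / 32.7) ≈ 1052.52.
Cost at Q* = (D/Q*)S + (Q*/2)H = √(2DSH) ≈ £34,417.40.
Cost at Q = 3,500: (48,300/3,500)×375 + (3,500/2)×32.7 = £5,175.00 + £57,225.00 = £62,400.00.
Excess = £62,400.00 − £34,417.40 = £27,982.60.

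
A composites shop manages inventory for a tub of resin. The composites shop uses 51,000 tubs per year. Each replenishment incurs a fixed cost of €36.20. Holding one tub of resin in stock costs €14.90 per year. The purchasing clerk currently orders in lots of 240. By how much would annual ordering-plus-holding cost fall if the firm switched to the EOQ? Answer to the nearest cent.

EOQ = √(2DS/H) = √(2 × 51,000 × 36.2 / 14.9) ≈ 497.81.
Cost at Q* = (D/Q*)S + (Q*/2)H = √(2DSH) ≈ €7,417.33.
Cost at Q = 240: (51,000/240)×36.2 + (240/2)×14.9 = €7,692.50 + €1,788.00 = €9,480.50.
Excess = €9,480.50 − €7,417.33 = €2,063.17.

Extra cost ≈ €2,063.17 per year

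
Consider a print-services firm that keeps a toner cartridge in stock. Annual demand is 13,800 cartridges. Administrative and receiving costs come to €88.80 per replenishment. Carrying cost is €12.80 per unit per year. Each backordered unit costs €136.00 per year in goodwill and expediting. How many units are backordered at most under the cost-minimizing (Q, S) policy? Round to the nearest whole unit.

S* ≈ 39 cartridges

With planned backorders, Q* = √(2DS/H) · √((H+B)/B).
√(2DS/H) = √(2 × 13,800 × 88.8 / 12.8) = 437.579.
√((H+B)/B) = √((12.8+136)/136) = 1.0460.
Q* ≈ 457.708.
S* = Q* · H/(H+B) = 457.708 × 12.8/148.8 ≈ 39.373.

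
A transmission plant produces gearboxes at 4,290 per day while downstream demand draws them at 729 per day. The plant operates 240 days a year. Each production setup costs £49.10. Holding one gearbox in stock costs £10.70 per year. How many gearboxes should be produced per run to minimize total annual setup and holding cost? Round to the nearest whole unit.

Annual demand D = 729 × 240 = 174,960.
Production build-up factor (1 − d/p) = 1 − 729/4,290 = 0.8301.
Q* = √(2DS / (H(1 − d/p))) = √(2 × 174,960 × 49.1 / (10.7 × 0.8301)).
= √(17,181,072 / 8.8817) ≈ 1390.836.

Q* ≈ 1,391 gearboxes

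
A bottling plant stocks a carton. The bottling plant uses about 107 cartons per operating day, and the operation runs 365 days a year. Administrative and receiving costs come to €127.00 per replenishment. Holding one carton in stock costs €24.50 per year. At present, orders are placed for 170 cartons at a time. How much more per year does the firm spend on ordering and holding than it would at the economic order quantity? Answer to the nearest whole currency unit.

Annual demand D = 107 × 365 = 39,055.
EOQ = √(2DS/H) = √(2 × 39,055 × 127 / 24.5) ≈ 636.31.
Cost at Q* = (D/Q*)S + (Q*/2)H = √(2DSH) ≈ €15,589.72.
Cost at Q = 170: (39,055/170)×127 + (170/2)×24.5 = €29,176.38 + €2,082.50 = €31,258.88.
Excess = €31,258.88 − €15,589.72 = €15,669.17.

Extra cost ≈ €15,669 per year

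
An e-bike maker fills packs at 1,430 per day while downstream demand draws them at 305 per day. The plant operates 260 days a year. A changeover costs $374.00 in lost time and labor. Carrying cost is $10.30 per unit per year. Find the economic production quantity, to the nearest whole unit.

Annual demand D = 305 × 260 = 79,300.
Production build-up factor (1 − d/p) = 1 − 305/1,430 = 0.7867.
Q* = √(2DS / (H(1 − d/p))) = √(2 × 79,300 × 374 / (10.3 × 0.7867)).
= √(59,316,400 / 8.1031) ≈ 2705.581.

Q* ≈ 2,706 packs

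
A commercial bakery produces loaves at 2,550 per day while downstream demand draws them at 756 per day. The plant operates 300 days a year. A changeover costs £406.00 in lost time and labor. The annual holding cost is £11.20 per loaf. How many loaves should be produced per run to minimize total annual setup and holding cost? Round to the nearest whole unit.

Annual demand D = 756 × 300 = 226,800.
Production build-up factor (1 − d/p) = 1 − 756/2,550 = 0.7035.
Q* = √(2DS / (H(1 − d/p))) = √(2 × 226,800 × 406 / (11.2 × 0.7035)).
= √(184,161,600 / 7.8795) ≈ 4834.476.

Q* ≈ 4,834 loaves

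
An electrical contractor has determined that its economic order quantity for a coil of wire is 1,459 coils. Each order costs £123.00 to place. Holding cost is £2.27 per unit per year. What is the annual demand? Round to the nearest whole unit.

Squaring Q* = √(2DS/H) gives Q*² = 2DS/H.
From Q* = √(2DS/H): D = Q*²H / (2S) = 1,459² × 2.27 / (2 × 123) = 19642.707.

D ≈ 19,643 coils per year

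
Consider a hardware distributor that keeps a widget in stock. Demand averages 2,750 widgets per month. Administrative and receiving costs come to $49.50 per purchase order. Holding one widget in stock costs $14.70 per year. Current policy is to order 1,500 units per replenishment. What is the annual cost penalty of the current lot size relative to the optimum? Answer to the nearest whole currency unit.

Extra cost ≈ $5,184 per year

Annual demand D = 2,750 × 12 = 33,000.
EOQ = √(2DS/H) = √(2 × 33,000 × 49.5 / 14.7) ≈ 471.43.
Cost at Q* = (D/Q*)S + (Q*/2)H = √(2DSH) ≈ $6,930.00.
Cost at Q = 1,500: (33,000/1,500)×49.5 + (1,500/2)×14.7 = $1,089.00 + $11,025.00 = $12,114.00.
Excess = $12,114.00 − $6,930.00 = $5,184.00.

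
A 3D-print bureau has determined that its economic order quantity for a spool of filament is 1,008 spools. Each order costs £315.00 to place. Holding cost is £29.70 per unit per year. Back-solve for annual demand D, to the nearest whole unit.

Invert the EOQ relation Q*² = 2DS/H.
From Q* = √(2DS/H): D = Q*²H / (2S) = 1,008² × 29.7 / (2 × 315) = 47900.160.

D ≈ 47,900 spools per year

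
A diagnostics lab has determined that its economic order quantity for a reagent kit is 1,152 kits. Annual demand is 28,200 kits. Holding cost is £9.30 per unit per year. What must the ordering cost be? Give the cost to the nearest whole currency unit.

Squaring Q* = √(2DS/H) gives Q*² = 2DS/H.
From Q* = √(2DS/H): S = Q*²H / (2D) = 1,152² × 9.3 / (2 × 28,200) = 218.8310.

S ≈ £219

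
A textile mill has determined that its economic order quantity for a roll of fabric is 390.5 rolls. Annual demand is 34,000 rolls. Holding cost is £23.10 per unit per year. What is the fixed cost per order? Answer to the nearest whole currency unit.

S ≈ £52

Invert the EOQ relation Q*² = 2DS/H.
From Q* = √(2DS/H): S = Q*²H / (2D) = 390.5² × 23.1 / (2 × 34,000) = 51.8018.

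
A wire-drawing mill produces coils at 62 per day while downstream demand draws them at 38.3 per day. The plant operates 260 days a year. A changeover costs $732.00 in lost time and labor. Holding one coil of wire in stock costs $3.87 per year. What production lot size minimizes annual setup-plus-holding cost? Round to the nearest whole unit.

Annual demand D = 38.3 × 260 = 9,958.
Production build-up factor (1 − d/p) = 1 − 38.3/62 = 0.3823.
Q* = √(2DS / (H(1 − d/p))) = √(2 × 9,958 × 732 / (3.87 × 0.3823)).
= √(14,578,512 / 1.4793) ≈ 3139.227.

Q* ≈ 3,139 coils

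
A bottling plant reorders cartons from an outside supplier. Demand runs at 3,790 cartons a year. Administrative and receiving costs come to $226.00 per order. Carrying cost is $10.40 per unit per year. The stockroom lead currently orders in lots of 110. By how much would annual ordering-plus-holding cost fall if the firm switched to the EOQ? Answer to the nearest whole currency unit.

Extra cost ≈ $4,138 per year

EOQ = √(2DS/H) = √(2 × 3,790 × 226 / 10.4) ≈ 405.86.
Cost at Q* = (D/Q*)S + (Q*/2)H = √(2DSH) ≈ $4,220.90.
Cost at Q = 110: (3,790/110)×226 + (110/2)×10.4 = $7,786.73 + $572.00 = $8,358.73.
Excess = $8,358.73 − $4,220.90 = $4,137.82.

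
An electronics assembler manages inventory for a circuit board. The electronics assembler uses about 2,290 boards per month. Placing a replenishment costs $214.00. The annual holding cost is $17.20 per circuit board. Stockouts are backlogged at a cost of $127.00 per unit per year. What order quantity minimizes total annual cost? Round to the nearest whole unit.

Q* ≈ 881 boards

Annual demand D = 2,290 × 12 = 27,480.
With planned backorders, Q* = √(2DS/H) · √((H+B)/B).
√(2DS/H) = √(2 × 27,480 × 214 / 17.2) = 826.925.
√((H+B)/B) = √((17.2+127)/127) = 1.0656.
Q* ≈ 881.144.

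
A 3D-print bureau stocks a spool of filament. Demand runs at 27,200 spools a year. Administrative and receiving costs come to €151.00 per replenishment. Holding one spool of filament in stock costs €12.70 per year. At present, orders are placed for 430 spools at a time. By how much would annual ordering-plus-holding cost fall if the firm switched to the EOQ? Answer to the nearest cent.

Extra cost ≈ €2,068.27 per year

EOQ = √(2DS/H) = √(2 × 27,200 × 151 / 12.7) ≈ 804.24.
Cost at Q* = (D/Q*)S + (Q*/2)H = √(2DSH) ≈ €10,213.86.
Cost at Q = 430: (27,200/430)×151 + (430/2)×12.7 = €9,551.63 + €2,730.50 = €12,282.13.
Excess = €12,282.13 − €10,213.86 = €2,068.27.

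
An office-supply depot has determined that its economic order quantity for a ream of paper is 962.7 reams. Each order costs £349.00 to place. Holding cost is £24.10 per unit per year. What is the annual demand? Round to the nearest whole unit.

D ≈ 32,000 reams per year

The basic EOQ model gives Q* = √(2DS/H); rearrange for the unknown.
From Q* = √(2DS/H): D = Q*²H / (2S) = 962.7² × 24.1 / (2 × 349) = 31999.527.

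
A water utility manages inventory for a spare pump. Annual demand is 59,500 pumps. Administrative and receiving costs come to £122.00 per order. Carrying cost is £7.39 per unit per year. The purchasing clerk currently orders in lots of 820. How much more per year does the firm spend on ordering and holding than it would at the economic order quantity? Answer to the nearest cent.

EOQ = √(2DS/H) = √(2 × 59,500 × 122 / 7.39) ≈ 1401.62.
Cost at Q* = (D/Q*)S + (Q*/2)H = √(2DSH) ≈ £10,357.99.
Cost at Q = 820: (59,500/820)×122 + (820/2)×7.39 = £8,852.44 + £3,029.90 = £11,882.34.
Excess = £11,882.34 − £10,357.99 = £1,524.35.

Extra cost ≈ £1,524.35 per year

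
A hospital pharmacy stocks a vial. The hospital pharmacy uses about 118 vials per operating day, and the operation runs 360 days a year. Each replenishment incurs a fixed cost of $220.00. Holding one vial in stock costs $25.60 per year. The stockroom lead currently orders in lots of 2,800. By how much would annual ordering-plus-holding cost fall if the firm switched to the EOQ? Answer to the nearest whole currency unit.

Extra cost ≈ $17,303 per year

Annual demand D = 118 × 360 = 42,480.
EOQ = √(2DS/H) = √(2 × 42,480 × 220 / 25.6) ≈ 854.47.
Cost at Q* = (D/Q*)S + (Q*/2)H = √(2DSH) ≈ $21,874.52.
Cost at Q = 2,800: (42,480/2,800)×220 + (2,800/2)×25.6 = $3,337.71 + $35,840.00 = $39,177.71.
Excess = $39,177.71 − $21,874.52 = $17,303.19.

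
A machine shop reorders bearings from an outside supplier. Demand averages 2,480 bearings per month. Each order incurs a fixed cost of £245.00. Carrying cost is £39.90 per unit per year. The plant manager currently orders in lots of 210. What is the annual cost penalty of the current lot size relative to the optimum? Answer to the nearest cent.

Extra cost ≈ £14,788.19 per year

Annual demand D = 2,480 × 12 = 29,760.
EOQ = √(2DS/H) = √(2 × 29,760 × 245 / 39.9) ≈ 604.54.
Cost at Q* = (D/Q*)S + (Q*/2)H = √(2DSH) ≈ £24,121.31.
Cost at Q = 210: (29,760/210)×245 + (210/2)×39.9 = £34,720.00 + £4,189.50 = £38,909.50.
Excess = £38,909.50 − £24,121.31 = £14,788.19.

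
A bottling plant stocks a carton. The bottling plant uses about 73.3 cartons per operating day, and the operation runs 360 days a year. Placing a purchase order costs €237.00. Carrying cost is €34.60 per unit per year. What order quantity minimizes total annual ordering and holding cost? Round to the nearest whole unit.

Annual demand D = 73.3 × 360 = 26,388.
EOQ = √(2DS / H) = √(2 × 26,388 × 237 / 34.6).
= √(12,507,912 / 34.6) = √361,500.3468 ≈ 601.249.

Q* ≈ 601 cartons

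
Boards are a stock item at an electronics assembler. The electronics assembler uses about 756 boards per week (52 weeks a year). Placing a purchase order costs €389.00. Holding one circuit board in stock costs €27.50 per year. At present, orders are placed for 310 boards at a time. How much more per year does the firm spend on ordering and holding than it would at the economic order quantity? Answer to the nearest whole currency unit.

Annual demand D = 756 × 52 = 39,312.
EOQ = √(2DS/H) = √(2 × 39,312 × 389 / 27.5) ≈ 1054.60.
Cost at Q* = (D/Q*)S + (Q*/2)H = √(2DSH) ≈ €29,001.38.
Cost at Q = 310: (39,312/310)×389 + (310/2)×27.5 = €49,330.22 + €4,262.50 = €53,592.72.
Excess = €53,592.72 − €29,001.38 = €24,591.34.

Extra cost ≈ €24,591 per year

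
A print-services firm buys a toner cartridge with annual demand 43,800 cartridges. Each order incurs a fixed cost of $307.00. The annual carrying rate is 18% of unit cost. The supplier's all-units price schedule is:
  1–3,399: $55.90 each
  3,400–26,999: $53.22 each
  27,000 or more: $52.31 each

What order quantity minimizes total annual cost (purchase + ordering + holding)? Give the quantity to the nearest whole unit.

Q* ≈ 3,400 cartridges

Holding cost per unit per year at price C is H = 0.18·C.
For each price level, check whether its EOQ is feasible; otherwise the best quantity at that price is the breakpoint.
EOQ at $55.90 = 1634.9 (feasible in tier 1): TC = 43,800×$55.90 + (43,800/1634.9)×307 + (1634.9/2)×0.18×$55.90 = $2,464,869.91.
EOQ at $53.22 = 1675.5 < 3400, so use break Q=3400: TC = 43,800×$53.22 + (43,800/3400.0)×307 + (3400.0/2)×0.18×$53.22 = $2,351,276.20.
EOQ at $52.31 = 1690.0 < 27000, so use break Q=27000: TC = 43,800×$52.31 + (43,800/27000.0)×307 + (27000.0/2)×0.18×$52.31 = $2,418,789.32.
Lowest total cost is $2,351,276.20 at Q = 3400.0.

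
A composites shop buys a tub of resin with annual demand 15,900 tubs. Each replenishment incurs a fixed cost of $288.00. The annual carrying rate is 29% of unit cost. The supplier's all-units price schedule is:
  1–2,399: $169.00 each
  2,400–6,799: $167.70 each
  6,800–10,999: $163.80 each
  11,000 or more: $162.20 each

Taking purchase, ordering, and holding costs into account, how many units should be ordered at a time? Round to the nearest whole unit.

Q* ≈ 432 tubs

Holding cost per unit per year at price C is H = 0.29·C.
Evaluate total cost at each tier's feasible EOQ or, if the EOQ is below the tier, at the tier's minimum quantity.
EOQ at $169.00 = 432.3 (feasible in tier 1): TC = 15,900×$169.00 + (15,900/432.3)×288 + (432.3/2)×0.29×$169.00 = $2,708,286.16.
EOQ at $167.70 = 434.0 < 2400, so use break Q=2400: TC = 15,900×$167.70 + (15,900/2400.0)×288 + (2400.0/2)×0.29×$167.70 = $2,726,697.60.
EOQ at $163.80 = 439.1 < 6800, so use break Q=6800: TC = 15,900×$163.80 + (15,900/6800.0)×288 + (6800.0/2)×0.29×$163.80 = $2,766,600.21.
EOQ at $162.20 = 441.3 < 11000, so use break Q=11000: TC = 15,900×$162.20 + (15,900/11000.0)×288 + (11000.0/2)×0.29×$162.20 = $2,838,105.29.
Lowest total cost is $2,708,286.16 at Q = 432.3.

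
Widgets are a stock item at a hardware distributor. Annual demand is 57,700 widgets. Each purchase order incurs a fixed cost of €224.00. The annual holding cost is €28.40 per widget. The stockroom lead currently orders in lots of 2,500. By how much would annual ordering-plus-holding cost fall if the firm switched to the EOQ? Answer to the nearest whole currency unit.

EOQ = √(2DS/H) = √(2 × 57,700 × 224 / 28.4) ≈ 954.04.
Cost at Q* = (D/Q*)S + (Q*/2)H = √(2DSH) ≈ €27,094.81.
Cost at Q = 2,500: (57,700/2,500)×224 + (2,500/2)×28.4 = €5,169.92 + €35,500.00 = €40,669.92.
Excess = €40,669.92 − €27,094.81 = €13,575.11.

Extra cost ≈ €13,575 per year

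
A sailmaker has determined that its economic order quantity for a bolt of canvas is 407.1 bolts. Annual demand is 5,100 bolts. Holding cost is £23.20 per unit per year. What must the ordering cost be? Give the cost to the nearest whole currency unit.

Squaring Q* = √(2DS/H) gives Q*² = 2DS/H.
From Q* = √(2DS/H): S = Q*²H / (2D) = 407.1² × 23.2 / (2 × 5,100) = 376.9554.

S ≈ £377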